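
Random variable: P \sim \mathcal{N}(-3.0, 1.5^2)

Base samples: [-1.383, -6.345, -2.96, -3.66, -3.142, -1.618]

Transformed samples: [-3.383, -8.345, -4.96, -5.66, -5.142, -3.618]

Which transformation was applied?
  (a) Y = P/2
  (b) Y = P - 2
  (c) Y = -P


Checking option (b) Y = P - 2:
  P = -1.383 -> Y = -3.383 ✓
  P = -6.345 -> Y = -8.345 ✓
  P = -2.96 -> Y = -4.96 ✓
All samples match this transformation.

(b) P - 2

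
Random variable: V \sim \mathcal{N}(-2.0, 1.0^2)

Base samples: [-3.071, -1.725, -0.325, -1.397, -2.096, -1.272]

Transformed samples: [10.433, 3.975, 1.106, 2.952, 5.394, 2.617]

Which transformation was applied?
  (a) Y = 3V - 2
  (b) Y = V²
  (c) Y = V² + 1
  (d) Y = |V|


Checking option (c) Y = V² + 1:
  V = -3.071 -> Y = 10.433 ✓
  V = -1.725 -> Y = 3.975 ✓
  V = -0.325 -> Y = 1.106 ✓
All samples match this transformation.

(c) V² + 1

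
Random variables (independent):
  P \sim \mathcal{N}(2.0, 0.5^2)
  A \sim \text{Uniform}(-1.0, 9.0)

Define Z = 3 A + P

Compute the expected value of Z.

E[Z] = 1*E[P] + 3*E[A]
E[P] = 2
E[A] = 4
E[Z] = 1*2 + 3*4 = 14

14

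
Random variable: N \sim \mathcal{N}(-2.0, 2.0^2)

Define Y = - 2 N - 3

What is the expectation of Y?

For Y = -2N - 3:
E[Y] = -2 * E[N] - 3
E[N] = -2.0 = -2
E[Y] = -2 * (-2) - 3 = 1

1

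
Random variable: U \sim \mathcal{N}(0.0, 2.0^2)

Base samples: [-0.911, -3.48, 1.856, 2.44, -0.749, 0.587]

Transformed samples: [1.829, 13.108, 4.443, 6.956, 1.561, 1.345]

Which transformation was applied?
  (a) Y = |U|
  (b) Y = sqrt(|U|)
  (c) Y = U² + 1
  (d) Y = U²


Checking option (c) Y = U² + 1:
  U = -0.911 -> Y = 1.829 ✓
  U = -3.48 -> Y = 13.108 ✓
  U = 1.856 -> Y = 4.443 ✓
All samples match this transformation.

(c) U² + 1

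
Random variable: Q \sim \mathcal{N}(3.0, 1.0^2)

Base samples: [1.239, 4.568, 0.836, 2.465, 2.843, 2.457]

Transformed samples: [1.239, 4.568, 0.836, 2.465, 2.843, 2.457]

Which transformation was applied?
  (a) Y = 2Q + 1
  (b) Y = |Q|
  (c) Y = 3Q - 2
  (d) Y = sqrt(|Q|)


Checking option (b) Y = |Q|:
  Q = 1.239 -> Y = 1.239 ✓
  Q = 4.568 -> Y = 4.568 ✓
  Q = 0.836 -> Y = 0.836 ✓
All samples match this transformation.

(b) |Q|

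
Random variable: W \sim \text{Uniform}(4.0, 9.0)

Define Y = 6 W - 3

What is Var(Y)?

For Y = aW + b: Var(Y) = a² * Var(W)
Var(W) = (9 - 4)^2/12 = 2.0833333
Var(Y) = 6² * 2.0833333 = 36 * 2.0833333 = 75

75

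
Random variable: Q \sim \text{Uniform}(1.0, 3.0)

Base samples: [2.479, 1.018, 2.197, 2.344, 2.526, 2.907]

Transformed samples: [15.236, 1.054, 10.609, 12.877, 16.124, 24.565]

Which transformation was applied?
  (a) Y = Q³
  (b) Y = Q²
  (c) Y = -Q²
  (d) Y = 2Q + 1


Checking option (a) Y = Q³:
  Q = 2.479 -> Y = 15.236 ✓
  Q = 1.018 -> Y = 1.054 ✓
  Q = 2.197 -> Y = 10.609 ✓
All samples match this transformation.

(a) Q³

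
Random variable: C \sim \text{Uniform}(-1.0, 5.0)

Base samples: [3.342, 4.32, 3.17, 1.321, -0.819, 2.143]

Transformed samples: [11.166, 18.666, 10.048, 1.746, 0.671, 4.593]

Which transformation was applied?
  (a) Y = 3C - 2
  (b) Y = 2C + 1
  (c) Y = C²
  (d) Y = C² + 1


Checking option (c) Y = C²:
  C = 3.342 -> Y = 11.166 ✓
  C = 4.32 -> Y = 18.666 ✓
  C = 3.17 -> Y = 10.048 ✓
All samples match this transformation.

(c) C²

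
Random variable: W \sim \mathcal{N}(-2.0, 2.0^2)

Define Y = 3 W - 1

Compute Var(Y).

For Y = aW + b: Var(Y) = a² * Var(W)
Var(W) = 2.0^2 = 4
Var(Y) = 3² * 4 = 9 * 4 = 36

36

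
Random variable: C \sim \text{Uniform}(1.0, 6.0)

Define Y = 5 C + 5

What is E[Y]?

For Y = 5C + 5:
E[Y] = 5 * E[C] + 5
E[C] = (1 + 6)/2 = 3.5
E[Y] = 5 * 3.5 + 5 = 22.5

22.5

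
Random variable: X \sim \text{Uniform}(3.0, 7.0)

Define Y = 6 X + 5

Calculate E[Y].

For Y = 6X + 5:
E[Y] = 6 * E[X] + 5
E[X] = (3 + 7)/2 = 5
E[Y] = 6 * 5 + 5 = 35

35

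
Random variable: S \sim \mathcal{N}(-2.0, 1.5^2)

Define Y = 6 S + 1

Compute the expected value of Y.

For Y = 6S + 1:
E[Y] = 6 * E[S] + 1
E[S] = -2.0 = -2
E[Y] = 6 * (-2) + 1 = -11

-11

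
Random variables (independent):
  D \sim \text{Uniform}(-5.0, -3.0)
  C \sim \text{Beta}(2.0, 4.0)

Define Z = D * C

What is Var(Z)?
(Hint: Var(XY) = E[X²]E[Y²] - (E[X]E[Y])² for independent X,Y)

Var(XY) = E[X²]E[Y²] - (E[X]E[Y])²
E[D] = -4, Var(D) = 0.33333333
E[C] = 0.33333333, Var(C) = 0.031746032
E[D²] = 0.33333333 + (-4)² = 16.333333
E[C²] = 0.031746032 + 0.33333333² = 0.14285714
Var(Z) = 16.333333*0.14285714 - (-4*0.33333333)²
= 2.3333333 - 1.7777778 = 0.55555556

0.55555556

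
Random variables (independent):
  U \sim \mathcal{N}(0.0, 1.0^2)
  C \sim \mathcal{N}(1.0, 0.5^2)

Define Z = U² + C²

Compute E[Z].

E[Z] = E[U²] + E[C²]
E[U²] = Var(U) + E[U]² = 1 + 0 = 1
E[C²] = Var(C) + E[C]² = 0.25 + 1 = 1.25
E[Z] = 1 + 1.25 = 2.25

2.25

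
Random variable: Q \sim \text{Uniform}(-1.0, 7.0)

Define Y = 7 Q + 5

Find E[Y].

For Y = 7Q + 5:
E[Y] = 7 * E[Q] + 5
E[Q] = (-1 + 7)/2 = 3
E[Y] = 7 * 3 + 5 = 26

26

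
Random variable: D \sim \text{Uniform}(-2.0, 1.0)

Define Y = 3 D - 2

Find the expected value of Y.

For Y = 3D - 2:
E[Y] = 3 * E[D] - 2
E[D] = (-2 + 1)/2 = -0.5
E[Y] = 3 * (-0.5) - 2 = -3.5

-3.5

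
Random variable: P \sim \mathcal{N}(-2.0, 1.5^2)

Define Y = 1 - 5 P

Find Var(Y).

For Y = aP + b: Var(Y) = a² * Var(P)
Var(P) = 1.5^2 = 2.25
Var(Y) = (-5)² * 2.25 = 25 * 2.25 = 56.25

56.25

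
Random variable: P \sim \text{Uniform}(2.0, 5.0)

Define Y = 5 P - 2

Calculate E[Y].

For Y = 5P - 2:
E[Y] = 5 * E[P] - 2
E[P] = (2 + 5)/2 = 3.5
E[Y] = 5 * 3.5 - 2 = 15.5

15.5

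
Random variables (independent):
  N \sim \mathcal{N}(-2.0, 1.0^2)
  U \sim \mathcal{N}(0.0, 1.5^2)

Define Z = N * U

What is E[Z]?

For independent RVs: E[XY] = E[X]*E[Y]
E[N] = -2
E[U] = 0
E[Z] = -2 * 0 = 0

0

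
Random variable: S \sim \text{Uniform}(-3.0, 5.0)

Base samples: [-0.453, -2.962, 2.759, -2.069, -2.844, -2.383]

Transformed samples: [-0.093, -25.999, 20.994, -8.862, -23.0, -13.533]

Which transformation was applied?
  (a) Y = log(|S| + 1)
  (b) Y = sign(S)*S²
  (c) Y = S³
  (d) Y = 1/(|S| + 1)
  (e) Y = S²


Checking option (c) Y = S³:
  S = -0.453 -> Y = -0.093 ✓
  S = -2.962 -> Y = -25.999 ✓
  S = 2.759 -> Y = 20.994 ✓
All samples match this transformation.

(c) S³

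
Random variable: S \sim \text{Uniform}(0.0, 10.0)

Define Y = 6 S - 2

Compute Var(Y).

For Y = aS + b: Var(Y) = a² * Var(S)
Var(S) = (10 - 0)^2/12 = 8.3333333
Var(Y) = 6² * 8.3333333 = 36 * 8.3333333 = 300

300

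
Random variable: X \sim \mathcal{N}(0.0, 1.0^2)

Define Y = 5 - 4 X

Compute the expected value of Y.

For Y = -4X + 5:
E[Y] = -4 * E[X] + 5
E[X] = 0.0 = 0
E[Y] = -4 * 0 + 5 = 5

5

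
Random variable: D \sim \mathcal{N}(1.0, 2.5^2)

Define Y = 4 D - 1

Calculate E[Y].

For Y = 4D - 1:
E[Y] = 4 * E[D] - 1
E[D] = 1.0 = 1
E[Y] = 4 * 1 - 1 = 3

3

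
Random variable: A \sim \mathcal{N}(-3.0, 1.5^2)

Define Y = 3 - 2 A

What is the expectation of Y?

For Y = -2A + 3:
E[Y] = -2 * E[A] + 3
E[A] = -3.0 = -3
E[Y] = -2 * (-3) + 3 = 9

9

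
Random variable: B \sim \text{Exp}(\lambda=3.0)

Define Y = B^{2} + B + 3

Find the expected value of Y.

E[Y] = 1*E[B²] + 1*E[B] + 3
E[B] = 0.33333333
E[B²] = Var(B) + (E[B])² = 0.11111111 + 0.11111111 = 0.22222222
E[Y] = 1*0.22222222 + 1*0.33333333 + 3 = 3.5555556

3.5555556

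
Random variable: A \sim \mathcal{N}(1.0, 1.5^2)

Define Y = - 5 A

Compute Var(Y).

For Y = aA + b: Var(Y) = a² * Var(A)
Var(A) = 1.5^2 = 2.25
Var(Y) = (-5)² * 2.25 = 25 * 2.25 = 56.25

56.25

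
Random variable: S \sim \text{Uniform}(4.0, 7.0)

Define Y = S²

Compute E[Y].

E[S²] = Var(S) + (E[S])² = 0.75 + 30.25 = 31

31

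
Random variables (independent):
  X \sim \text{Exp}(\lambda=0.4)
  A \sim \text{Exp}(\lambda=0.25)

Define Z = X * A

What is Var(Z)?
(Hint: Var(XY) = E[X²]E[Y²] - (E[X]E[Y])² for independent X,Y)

Var(XY) = E[X²]E[Y²] - (E[X]E[Y])²
E[X] = 2.5, Var(X) = 6.25
E[A] = 4, Var(A) = 16
E[X²] = 6.25 + 2.5² = 12.5
E[A²] = 16 + 4² = 32
Var(Z) = 12.5*32 - (2.5*4)²
= 400 - 100 = 300

300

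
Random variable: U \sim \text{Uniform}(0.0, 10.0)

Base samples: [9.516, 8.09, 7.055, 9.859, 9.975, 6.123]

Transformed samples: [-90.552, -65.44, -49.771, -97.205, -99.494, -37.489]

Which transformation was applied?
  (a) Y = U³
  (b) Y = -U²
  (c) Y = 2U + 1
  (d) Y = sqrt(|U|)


Checking option (b) Y = -U²:
  U = 9.516 -> Y = -90.552 ✓
  U = 8.09 -> Y = -65.44 ✓
  U = 7.055 -> Y = -49.771 ✓
All samples match this transformation.

(b) -U²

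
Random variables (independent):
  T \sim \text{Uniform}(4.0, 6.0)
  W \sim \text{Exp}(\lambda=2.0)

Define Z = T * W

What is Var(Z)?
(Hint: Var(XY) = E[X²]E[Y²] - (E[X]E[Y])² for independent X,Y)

Var(XY) = E[X²]E[Y²] - (E[X]E[Y])²
E[T] = 5, Var(T) = 0.33333333
E[W] = 0.5, Var(W) = 0.25
E[T²] = 0.33333333 + 5² = 25.333333
E[W²] = 0.25 + 0.5² = 0.5
Var(Z) = 25.333333*0.5 - (5*0.5)²
= 12.666667 - 6.25 = 6.4166667

6.4166667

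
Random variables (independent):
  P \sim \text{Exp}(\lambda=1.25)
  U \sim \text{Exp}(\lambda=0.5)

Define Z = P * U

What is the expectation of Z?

For independent RVs: E[XY] = E[X]*E[Y]
E[P] = 0.8
E[U] = 2
E[Z] = 0.8 * 2 = 1.6

1.6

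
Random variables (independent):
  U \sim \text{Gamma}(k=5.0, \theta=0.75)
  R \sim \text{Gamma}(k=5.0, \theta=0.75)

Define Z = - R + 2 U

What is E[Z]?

E[Z] = 2*E[U] - 1*E[R]
E[U] = 3.75
E[R] = 3.75
E[Z] = 2*3.75 - 1*3.75 = 3.75

3.75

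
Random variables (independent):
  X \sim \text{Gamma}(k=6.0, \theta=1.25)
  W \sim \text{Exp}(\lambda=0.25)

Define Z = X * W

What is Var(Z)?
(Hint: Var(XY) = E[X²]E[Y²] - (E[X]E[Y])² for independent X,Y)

Var(XY) = E[X²]E[Y²] - (E[X]E[Y])²
E[X] = 7.5, Var(X) = 9.375
E[W] = 4, Var(W) = 16
E[X²] = 9.375 + 7.5² = 65.625
E[W²] = 16 + 4² = 32
Var(Z) = 65.625*32 - (7.5*4)²
= 2100 - 900 = 1200

1200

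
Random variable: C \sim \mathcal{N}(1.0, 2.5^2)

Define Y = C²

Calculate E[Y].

Using E[X²] = Var(X) + (E[X])²:
E[C] = 1
Var(C) = 2.5^2 = 6.25
E[C²] = 6.25 + 1² = 6.25 + 1 = 7.25

7.25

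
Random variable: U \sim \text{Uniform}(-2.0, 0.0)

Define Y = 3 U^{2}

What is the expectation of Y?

E[Y] = 3*E[U²]
E[U] = -1
E[U²] = Var(U) + (E[U])² = 0.33333333 + 1 = 1.3333333
E[Y] = 3*1.3333333 = 4

4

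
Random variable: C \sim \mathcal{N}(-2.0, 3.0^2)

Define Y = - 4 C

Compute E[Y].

For Y = -4C:
E[Y] = -4 * E[C]
E[C] = -2.0 = -2
E[Y] = -4 * (-2) = 8

8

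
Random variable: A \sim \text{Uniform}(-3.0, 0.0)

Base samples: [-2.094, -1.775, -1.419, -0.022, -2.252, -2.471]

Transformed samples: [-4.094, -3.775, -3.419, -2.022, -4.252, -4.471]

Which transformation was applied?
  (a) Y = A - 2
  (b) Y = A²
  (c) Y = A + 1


Checking option (a) Y = A - 2:
  A = -2.094 -> Y = -4.094 ✓
  A = -1.775 -> Y = -3.775 ✓
  A = -1.419 -> Y = -3.419 ✓
All samples match this transformation.

(a) A - 2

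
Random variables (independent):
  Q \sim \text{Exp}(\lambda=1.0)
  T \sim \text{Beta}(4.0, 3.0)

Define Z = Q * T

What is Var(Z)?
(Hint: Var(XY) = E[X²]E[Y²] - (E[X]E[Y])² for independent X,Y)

Var(XY) = E[X²]E[Y²] - (E[X]E[Y])²
E[Q] = 1, Var(Q) = 1
E[T] = 0.57142857, Var(T) = 0.030612245
E[Q²] = 1 + 1² = 2
E[T²] = 0.030612245 + 0.57142857² = 0.35714286
Var(Z) = 2*0.35714286 - (1*0.57142857)²
= 0.71428571 - 0.32653061 = 0.3877551

0.3877551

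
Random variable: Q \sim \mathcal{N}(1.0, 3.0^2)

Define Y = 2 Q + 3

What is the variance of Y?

For Y = aQ + b: Var(Y) = a² * Var(Q)
Var(Q) = 3.0^2 = 9
Var(Y) = 2² * 9 = 4 * 9 = 36

36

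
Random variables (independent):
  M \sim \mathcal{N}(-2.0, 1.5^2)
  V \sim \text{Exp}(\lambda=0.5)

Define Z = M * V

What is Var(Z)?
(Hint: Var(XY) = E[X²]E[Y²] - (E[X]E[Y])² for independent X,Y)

Var(XY) = E[X²]E[Y²] - (E[X]E[Y])²
E[M] = -2, Var(M) = 2.25
E[V] = 2, Var(V) = 4
E[M²] = 2.25 + (-2)² = 6.25
E[V²] = 4 + 2² = 8
Var(Z) = 6.25*8 - (-2*2)²
= 50 - 16 = 34

34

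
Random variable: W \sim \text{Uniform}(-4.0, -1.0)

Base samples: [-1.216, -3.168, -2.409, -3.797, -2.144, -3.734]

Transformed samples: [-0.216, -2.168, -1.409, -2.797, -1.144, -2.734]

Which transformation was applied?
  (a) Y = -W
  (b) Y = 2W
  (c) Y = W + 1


Checking option (c) Y = W + 1:
  W = -1.216 -> Y = -0.216 ✓
  W = -3.168 -> Y = -2.168 ✓
  W = -2.409 -> Y = -1.409 ✓
All samples match this transformation.

(c) W + 1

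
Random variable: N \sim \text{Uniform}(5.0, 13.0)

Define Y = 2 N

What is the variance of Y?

For Y = aN + b: Var(Y) = a² * Var(N)
Var(N) = (13 - 5)^2/12 = 5.3333333
Var(Y) = 2² * 5.3333333 = 4 * 5.3333333 = 21.333333

21.333333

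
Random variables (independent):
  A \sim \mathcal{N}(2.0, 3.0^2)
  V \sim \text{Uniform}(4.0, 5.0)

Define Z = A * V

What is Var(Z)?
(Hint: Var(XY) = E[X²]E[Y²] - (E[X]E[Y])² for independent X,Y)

Var(XY) = E[X²]E[Y²] - (E[X]E[Y])²
E[A] = 2, Var(A) = 9
E[V] = 4.5, Var(V) = 0.083333333
E[A²] = 9 + 2² = 13
E[V²] = 0.083333333 + 4.5² = 20.333333
Var(Z) = 13*20.333333 - (2*4.5)²
= 264.33333 - 81 = 183.33333

183.33333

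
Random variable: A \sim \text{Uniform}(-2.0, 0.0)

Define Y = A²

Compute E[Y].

Using E[X²] = Var(X) + (E[X])²:
E[A] = -1
Var(A) = (0 + 2)^2/12 = 0.33333333
E[A²] = 0.33333333 + (-1)² = 0.33333333 + 1 = 1.3333333

1.3333333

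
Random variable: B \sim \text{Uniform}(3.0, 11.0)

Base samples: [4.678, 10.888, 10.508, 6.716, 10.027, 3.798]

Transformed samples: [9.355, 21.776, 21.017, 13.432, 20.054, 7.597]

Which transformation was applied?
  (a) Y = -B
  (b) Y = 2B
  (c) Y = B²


Checking option (b) Y = 2B:
  B = 4.678 -> Y = 9.355 ✓
  B = 10.888 -> Y = 21.776 ✓
  B = 10.508 -> Y = 21.017 ✓
All samples match this transformation.

(b) 2B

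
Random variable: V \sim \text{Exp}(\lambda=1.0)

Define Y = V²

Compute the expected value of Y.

Using E[X²] = Var(X) + (E[X])²:
E[V] = 1
Var(V) = 1/1.0^2 = 1
E[V²] = 1 + 1² = 1 + 1 = 2

2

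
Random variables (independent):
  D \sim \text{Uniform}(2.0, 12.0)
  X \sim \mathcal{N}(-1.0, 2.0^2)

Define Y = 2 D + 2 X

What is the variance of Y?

For independent RVs: Var(aX + bY) = a²Var(X) + b²Var(Y)
Var(D) = 8.3333333
Var(X) = 4
Var(Y) = 2²*8.3333333 + 2²*4
= 4*8.3333333 + 4*4 = 49.333333

49.333333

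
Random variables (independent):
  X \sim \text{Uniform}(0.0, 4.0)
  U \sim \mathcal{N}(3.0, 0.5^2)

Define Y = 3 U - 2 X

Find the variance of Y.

For independent RVs: Var(aX + bY) = a²Var(X) + b²Var(Y)
Var(X) = 1.3333333
Var(U) = 0.25
Var(Y) = (-2)²*1.3333333 + 3²*0.25
= 4*1.3333333 + 9*0.25 = 7.5833333

7.5833333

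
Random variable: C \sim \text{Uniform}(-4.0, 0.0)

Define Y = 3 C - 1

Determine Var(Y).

For Y = aC + b: Var(Y) = a² * Var(C)
Var(C) = (0 + 4)^2/12 = 1.3333333
Var(Y) = 3² * 1.3333333 = 9 * 1.3333333 = 12

12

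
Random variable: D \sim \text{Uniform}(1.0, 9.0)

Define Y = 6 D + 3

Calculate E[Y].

For Y = 6D + 3:
E[Y] = 6 * E[D] + 3
E[D] = (1 + 9)/2 = 5
E[Y] = 6 * 5 + 3 = 33

33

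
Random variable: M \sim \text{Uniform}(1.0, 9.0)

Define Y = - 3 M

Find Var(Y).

For Y = aM + b: Var(Y) = a² * Var(M)
Var(M) = (9 - 1)^2/12 = 5.3333333
Var(Y) = (-3)² * 5.3333333 = 9 * 5.3333333 = 48

48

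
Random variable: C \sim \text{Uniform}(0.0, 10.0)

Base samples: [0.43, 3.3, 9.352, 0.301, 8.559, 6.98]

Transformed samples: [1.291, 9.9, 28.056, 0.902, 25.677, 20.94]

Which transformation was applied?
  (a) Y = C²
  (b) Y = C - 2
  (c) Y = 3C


Checking option (c) Y = 3C:
  C = 0.43 -> Y = 1.291 ✓
  C = 3.3 -> Y = 9.9 ✓
  C = 9.352 -> Y = 28.056 ✓
All samples match this transformation.

(c) 3C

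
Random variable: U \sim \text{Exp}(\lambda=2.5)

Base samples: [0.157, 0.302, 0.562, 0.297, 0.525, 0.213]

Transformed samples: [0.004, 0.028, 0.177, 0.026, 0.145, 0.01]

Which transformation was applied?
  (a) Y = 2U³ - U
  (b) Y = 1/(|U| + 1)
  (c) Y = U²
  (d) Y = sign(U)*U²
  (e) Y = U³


Checking option (e) Y = U³:
  U = 0.157 -> Y = 0.004 ✓
  U = 0.302 -> Y = 0.028 ✓
  U = 0.562 -> Y = 0.177 ✓
All samples match this transformation.

(e) U³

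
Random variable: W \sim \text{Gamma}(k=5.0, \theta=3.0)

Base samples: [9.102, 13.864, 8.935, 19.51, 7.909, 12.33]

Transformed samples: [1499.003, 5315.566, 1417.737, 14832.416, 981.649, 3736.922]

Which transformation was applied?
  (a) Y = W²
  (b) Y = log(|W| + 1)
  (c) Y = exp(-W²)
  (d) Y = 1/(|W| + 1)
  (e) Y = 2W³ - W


Checking option (e) Y = 2W³ - W:
  W = 9.102 -> Y = 1499.003 ✓
  W = 13.864 -> Y = 5315.566 ✓
  W = 8.935 -> Y = 1417.737 ✓
All samples match this transformation.

(e) 2W³ - W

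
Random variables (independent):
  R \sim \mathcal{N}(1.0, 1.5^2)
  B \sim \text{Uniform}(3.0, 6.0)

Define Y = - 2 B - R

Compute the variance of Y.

For independent RVs: Var(aX + bY) = a²Var(X) + b²Var(Y)
Var(R) = 2.25
Var(B) = 0.75
Var(Y) = (-1)²*2.25 + (-2)²*0.75
= 1*2.25 + 4*0.75 = 5.25

5.25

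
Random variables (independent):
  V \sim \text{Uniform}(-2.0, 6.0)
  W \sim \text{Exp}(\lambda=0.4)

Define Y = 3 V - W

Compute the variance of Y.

For independent RVs: Var(aX + bY) = a²Var(X) + b²Var(Y)
Var(V) = 5.3333333
Var(W) = 6.25
Var(Y) = 3²*5.3333333 + (-1)²*6.25
= 9*5.3333333 + 1*6.25 = 54.25

54.25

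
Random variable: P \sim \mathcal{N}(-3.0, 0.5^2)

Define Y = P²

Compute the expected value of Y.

Using E[X²] = Var(X) + (E[X])²:
E[P] = -3
Var(P) = 0.5^2 = 0.25
E[P²] = 0.25 + (-3)² = 0.25 + 9 = 9.25

9.25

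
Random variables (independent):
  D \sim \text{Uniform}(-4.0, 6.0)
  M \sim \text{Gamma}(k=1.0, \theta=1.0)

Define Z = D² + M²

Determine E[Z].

E[Z] = E[D²] + E[M²]
E[D²] = Var(D) + E[D]² = 8.3333333 + 1 = 9.3333333
E[M²] = Var(M) + E[M]² = 1 + 1 = 2
E[Z] = 9.3333333 + 2 = 11.333333

11.333333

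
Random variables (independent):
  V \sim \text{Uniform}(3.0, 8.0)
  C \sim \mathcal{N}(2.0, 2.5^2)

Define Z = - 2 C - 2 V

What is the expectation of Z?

E[Z] = -2*E[V] - 2*E[C]
E[V] = 5.5
E[C] = 2
E[Z] = -2*5.5 - 2*2 = -15

-15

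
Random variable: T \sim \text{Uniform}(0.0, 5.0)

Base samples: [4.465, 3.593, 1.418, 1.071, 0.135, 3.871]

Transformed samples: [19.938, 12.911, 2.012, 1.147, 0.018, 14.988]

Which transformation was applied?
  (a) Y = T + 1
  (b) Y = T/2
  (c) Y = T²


Checking option (c) Y = T²:
  T = 4.465 -> Y = 19.938 ✓
  T = 3.593 -> Y = 12.911 ✓
  T = 1.418 -> Y = 2.012 ✓
All samples match this transformation.

(c) T²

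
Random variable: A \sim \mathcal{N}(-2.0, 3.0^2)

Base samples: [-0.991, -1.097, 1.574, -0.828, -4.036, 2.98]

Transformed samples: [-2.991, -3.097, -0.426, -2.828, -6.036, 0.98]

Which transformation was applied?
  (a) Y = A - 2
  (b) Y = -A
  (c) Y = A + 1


Checking option (a) Y = A - 2:
  A = -0.991 -> Y = -2.991 ✓
  A = -1.097 -> Y = -3.097 ✓
  A = 1.574 -> Y = -0.426 ✓
All samples match this transformation.

(a) A - 2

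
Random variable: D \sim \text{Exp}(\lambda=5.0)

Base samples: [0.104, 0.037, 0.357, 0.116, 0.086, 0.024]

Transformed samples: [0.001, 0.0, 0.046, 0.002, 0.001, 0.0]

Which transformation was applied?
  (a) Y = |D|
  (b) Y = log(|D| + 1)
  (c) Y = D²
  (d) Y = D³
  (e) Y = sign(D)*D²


Checking option (d) Y = D³:
  D = 0.104 -> Y = 0.001 ✓
  D = 0.037 -> Y = 0.0 ✓
  D = 0.357 -> Y = 0.046 ✓
All samples match this transformation.

(d) D³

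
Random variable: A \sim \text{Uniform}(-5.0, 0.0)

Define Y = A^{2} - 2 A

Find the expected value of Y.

E[Y] = 1*E[A²] - 2*E[A]
E[A] = -2.5
E[A²] = Var(A) + (E[A])² = 2.0833333 + 6.25 = 8.3333333
E[Y] = 1*8.3333333 - 2*(-2.5) = 13.333333

13.333333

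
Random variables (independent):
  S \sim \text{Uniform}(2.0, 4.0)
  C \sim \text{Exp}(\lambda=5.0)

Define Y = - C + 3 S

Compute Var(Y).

For independent RVs: Var(aX + bY) = a²Var(X) + b²Var(Y)
Var(S) = 0.33333333
Var(C) = 0.04
Var(Y) = 3²*0.33333333 + (-1)²*0.04
= 9*0.33333333 + 1*0.04 = 3.04

3.04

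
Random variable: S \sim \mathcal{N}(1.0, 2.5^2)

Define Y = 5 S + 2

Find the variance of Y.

For Y = aS + b: Var(Y) = a² * Var(S)
Var(S) = 2.5^2 = 6.25
Var(Y) = 5² * 6.25 = 25 * 6.25 = 156.25

156.25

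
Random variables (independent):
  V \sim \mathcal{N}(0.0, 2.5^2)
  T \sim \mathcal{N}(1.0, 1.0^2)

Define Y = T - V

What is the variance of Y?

For independent RVs: Var(aX + bY) = a²Var(X) + b²Var(Y)
Var(V) = 6.25
Var(T) = 1
Var(Y) = (-1)²*6.25 + 1²*1
= 1*6.25 + 1*1 = 7.25

7.25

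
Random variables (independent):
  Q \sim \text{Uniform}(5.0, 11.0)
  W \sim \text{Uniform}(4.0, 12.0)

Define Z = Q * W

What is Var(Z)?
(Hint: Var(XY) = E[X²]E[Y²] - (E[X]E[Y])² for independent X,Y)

Var(XY) = E[X²]E[Y²] - (E[X]E[Y])²
E[Q] = 8, Var(Q) = 3
E[W] = 8, Var(W) = 5.3333333
E[Q²] = 3 + 8² = 67
E[W²] = 5.3333333 + 8² = 69.333333
Var(Z) = 67*69.333333 - (8*8)²
= 4645.3333 - 4096 = 549.33333

549.33333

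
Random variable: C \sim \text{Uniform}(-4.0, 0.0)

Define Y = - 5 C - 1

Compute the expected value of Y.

For Y = -5C - 1:
E[Y] = -5 * E[C] - 1
E[C] = (-4 + 0)/2 = -2
E[Y] = -5 * (-2) - 1 = 9

9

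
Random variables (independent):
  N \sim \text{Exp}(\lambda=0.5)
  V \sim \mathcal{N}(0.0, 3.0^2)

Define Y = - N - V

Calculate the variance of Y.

For independent RVs: Var(aX + bY) = a²Var(X) + b²Var(Y)
Var(N) = 4
Var(V) = 9
Var(Y) = (-1)²*4 + (-1)²*9
= 1*4 + 1*9 = 13

13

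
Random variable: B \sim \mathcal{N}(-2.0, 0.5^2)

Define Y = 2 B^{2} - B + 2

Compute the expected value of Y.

E[Y] = 2*E[B²] - 1*E[B] + 2
E[B] = -2
E[B²] = Var(B) + (E[B])² = 0.25 + 4 = 4.25
E[Y] = 2*4.25 - 1*(-2) + 2 = 12.5

12.5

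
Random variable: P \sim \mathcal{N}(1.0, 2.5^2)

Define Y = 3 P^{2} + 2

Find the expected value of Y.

E[Y] = 3*E[P²] + 2
E[P] = 1
E[P²] = Var(P) + (E[P])² = 6.25 + 1 = 7.25
E[Y] = 3*7.25 + 2 = 23.75

23.75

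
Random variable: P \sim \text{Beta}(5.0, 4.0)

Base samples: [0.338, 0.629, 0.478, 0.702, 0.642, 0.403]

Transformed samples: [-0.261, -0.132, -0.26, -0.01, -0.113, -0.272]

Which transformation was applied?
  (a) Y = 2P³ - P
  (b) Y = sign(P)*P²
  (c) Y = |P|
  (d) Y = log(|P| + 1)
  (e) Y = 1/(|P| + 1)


Checking option (a) Y = 2P³ - P:
  P = 0.338 -> Y = -0.261 ✓
  P = 0.629 -> Y = -0.132 ✓
  P = 0.478 -> Y = -0.26 ✓
All samples match this transformation.

(a) 2P³ - P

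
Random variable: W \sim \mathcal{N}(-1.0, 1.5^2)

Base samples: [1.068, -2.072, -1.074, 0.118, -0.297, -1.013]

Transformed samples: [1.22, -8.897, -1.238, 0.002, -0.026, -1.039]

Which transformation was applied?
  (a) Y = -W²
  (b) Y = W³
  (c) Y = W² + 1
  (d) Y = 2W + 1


Checking option (b) Y = W³:
  W = 1.068 -> Y = 1.22 ✓
  W = -2.072 -> Y = -8.897 ✓
  W = -1.074 -> Y = -1.238 ✓
All samples match this transformation.

(b) W³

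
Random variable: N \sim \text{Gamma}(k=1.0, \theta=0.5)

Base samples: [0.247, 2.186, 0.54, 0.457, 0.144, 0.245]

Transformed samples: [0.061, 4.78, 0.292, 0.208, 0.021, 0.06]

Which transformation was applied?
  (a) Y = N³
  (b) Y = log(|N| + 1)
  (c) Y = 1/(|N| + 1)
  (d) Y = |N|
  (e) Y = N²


Checking option (e) Y = N²:
  N = 0.247 -> Y = 0.061 ✓
  N = 2.186 -> Y = 4.78 ✓
  N = 0.54 -> Y = 0.292 ✓
All samples match this transformation.

(e) N²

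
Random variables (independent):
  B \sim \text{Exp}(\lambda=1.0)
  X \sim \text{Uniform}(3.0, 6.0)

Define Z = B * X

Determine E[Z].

For independent RVs: E[XY] = E[X]*E[Y]
E[B] = 1
E[X] = 4.5
E[Z] = 1 * 4.5 = 4.5

4.5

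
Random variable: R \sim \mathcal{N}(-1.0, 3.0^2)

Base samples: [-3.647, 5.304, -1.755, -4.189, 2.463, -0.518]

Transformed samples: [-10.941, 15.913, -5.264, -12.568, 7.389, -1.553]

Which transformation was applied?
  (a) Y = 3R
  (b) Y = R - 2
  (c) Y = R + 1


Checking option (a) Y = 3R:
  R = -3.647 -> Y = -10.941 ✓
  R = 5.304 -> Y = 15.913 ✓
  R = -1.755 -> Y = -5.264 ✓
All samples match this transformation.

(a) 3R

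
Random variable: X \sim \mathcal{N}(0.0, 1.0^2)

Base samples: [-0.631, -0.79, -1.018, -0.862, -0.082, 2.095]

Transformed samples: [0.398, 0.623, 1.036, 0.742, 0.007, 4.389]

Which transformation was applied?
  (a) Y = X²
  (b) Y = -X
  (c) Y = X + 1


Checking option (a) Y = X²:
  X = -0.631 -> Y = 0.398 ✓
  X = -0.79 -> Y = 0.623 ✓
  X = -1.018 -> Y = 1.036 ✓
All samples match this transformation.

(a) X²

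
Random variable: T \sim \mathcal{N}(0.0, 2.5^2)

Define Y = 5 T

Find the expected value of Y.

For Y = 5T:
E[Y] = 5 * E[T]
E[T] = 0.0 = 0
E[Y] = 5 * 0 = 0

0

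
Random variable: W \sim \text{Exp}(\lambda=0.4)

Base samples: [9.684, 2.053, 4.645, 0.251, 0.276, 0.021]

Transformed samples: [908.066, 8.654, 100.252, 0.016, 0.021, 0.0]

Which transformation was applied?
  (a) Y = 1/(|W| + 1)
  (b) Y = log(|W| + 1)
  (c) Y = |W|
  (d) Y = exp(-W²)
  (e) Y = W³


Checking option (e) Y = W³:
  W = 9.684 -> Y = 908.066 ✓
  W = 2.053 -> Y = 8.654 ✓
  W = 4.645 -> Y = 100.252 ✓
All samples match this transformation.

(e) W³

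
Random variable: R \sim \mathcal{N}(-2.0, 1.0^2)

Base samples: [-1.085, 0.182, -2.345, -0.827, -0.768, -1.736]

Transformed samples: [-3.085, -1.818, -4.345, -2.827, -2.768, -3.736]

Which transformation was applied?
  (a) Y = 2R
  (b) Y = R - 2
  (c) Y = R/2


Checking option (b) Y = R - 2:
  R = -1.085 -> Y = -3.085 ✓
  R = 0.182 -> Y = -1.818 ✓
  R = -2.345 -> Y = -4.345 ✓
All samples match this transformation.

(b) R - 2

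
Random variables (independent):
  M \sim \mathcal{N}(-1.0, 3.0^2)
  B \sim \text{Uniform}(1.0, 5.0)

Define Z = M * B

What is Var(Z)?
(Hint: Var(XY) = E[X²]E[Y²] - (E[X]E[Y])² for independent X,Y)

Var(XY) = E[X²]E[Y²] - (E[X]E[Y])²
E[M] = -1, Var(M) = 9
E[B] = 3, Var(B) = 1.3333333
E[M²] = 9 + (-1)² = 10
E[B²] = 1.3333333 + 3² = 10.333333
Var(Z) = 10*10.333333 - (-1*3)²
= 103.33333 - 9 = 94.333333

94.333333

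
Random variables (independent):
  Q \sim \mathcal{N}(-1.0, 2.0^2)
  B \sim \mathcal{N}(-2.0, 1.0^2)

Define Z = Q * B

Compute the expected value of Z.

For independent RVs: E[XY] = E[X]*E[Y]
E[Q] = -1
E[B] = -2
E[Z] = -1 * (-2) = 2

2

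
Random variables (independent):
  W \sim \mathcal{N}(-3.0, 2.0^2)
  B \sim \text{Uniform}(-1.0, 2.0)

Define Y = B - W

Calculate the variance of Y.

For independent RVs: Var(aX + bY) = a²Var(X) + b²Var(Y)
Var(W) = 4
Var(B) = 0.75
Var(Y) = (-1)²*4 + 1²*0.75
= 1*4 + 1*0.75 = 4.75

4.75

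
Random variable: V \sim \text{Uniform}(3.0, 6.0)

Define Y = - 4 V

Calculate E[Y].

For Y = -4V:
E[Y] = -4 * E[V]
E[V] = (3 + 6)/2 = 4.5
E[Y] = -4 * 4.5 = -18

-18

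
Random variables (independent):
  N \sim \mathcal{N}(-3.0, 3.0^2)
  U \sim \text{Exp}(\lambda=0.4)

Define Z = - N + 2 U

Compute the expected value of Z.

E[Z] = -1*E[N] + 2*E[U]
E[N] = -3
E[U] = 2.5
E[Z] = -1*(-3) + 2*2.5 = 8

8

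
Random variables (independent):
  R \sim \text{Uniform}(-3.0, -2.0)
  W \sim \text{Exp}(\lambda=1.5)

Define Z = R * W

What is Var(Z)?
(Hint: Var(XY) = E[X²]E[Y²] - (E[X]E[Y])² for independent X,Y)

Var(XY) = E[X²]E[Y²] - (E[X]E[Y])²
E[R] = -2.5, Var(R) = 0.083333333
E[W] = 0.66666667, Var(W) = 0.44444444
E[R²] = 0.083333333 + (-2.5)² = 6.3333333
E[W²] = 0.44444444 + 0.66666667² = 0.88888889
Var(Z) = 6.3333333*0.88888889 - (-2.5*0.66666667)²
= 5.6296296 - 2.7777778 = 2.8518519

2.8518519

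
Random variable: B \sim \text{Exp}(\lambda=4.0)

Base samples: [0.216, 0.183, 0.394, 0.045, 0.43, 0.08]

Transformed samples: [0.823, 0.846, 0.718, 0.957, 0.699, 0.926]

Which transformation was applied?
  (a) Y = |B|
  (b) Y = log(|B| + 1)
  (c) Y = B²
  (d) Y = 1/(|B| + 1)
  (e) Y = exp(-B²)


Checking option (d) Y = 1/(|B| + 1):
  B = 0.216 -> Y = 0.823 ✓
  B = 0.183 -> Y = 0.846 ✓
  B = 0.394 -> Y = 0.718 ✓
All samples match this transformation.

(d) 1/(|B| + 1)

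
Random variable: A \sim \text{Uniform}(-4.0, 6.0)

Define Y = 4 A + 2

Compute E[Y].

For Y = 4A + 2:
E[Y] = 4 * E[A] + 2
E[A] = (-4 + 6)/2 = 1
E[Y] = 4 * 1 + 2 = 6

6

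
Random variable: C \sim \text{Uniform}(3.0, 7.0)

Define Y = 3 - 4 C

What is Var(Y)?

For Y = aC + b: Var(Y) = a² * Var(C)
Var(C) = (7 - 3)^2/12 = 1.3333333
Var(Y) = (-4)² * 1.3333333 = 16 * 1.3333333 = 21.333333

21.333333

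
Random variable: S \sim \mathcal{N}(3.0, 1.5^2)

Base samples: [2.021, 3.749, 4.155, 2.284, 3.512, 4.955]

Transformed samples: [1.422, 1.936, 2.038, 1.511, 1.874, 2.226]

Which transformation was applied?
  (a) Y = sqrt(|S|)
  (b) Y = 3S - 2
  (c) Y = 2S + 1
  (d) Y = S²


Checking option (a) Y = sqrt(|S|):
  S = 2.021 -> Y = 1.422 ✓
  S = 3.749 -> Y = 1.936 ✓
  S = 4.155 -> Y = 2.038 ✓
All samples match this transformation.

(a) sqrt(|S|)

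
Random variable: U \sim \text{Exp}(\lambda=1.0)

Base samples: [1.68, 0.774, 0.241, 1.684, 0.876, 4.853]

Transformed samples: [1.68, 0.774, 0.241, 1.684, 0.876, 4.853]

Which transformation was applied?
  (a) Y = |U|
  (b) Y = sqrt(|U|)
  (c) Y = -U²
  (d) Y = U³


Checking option (a) Y = |U|:
  U = 1.68 -> Y = 1.68 ✓
  U = 0.774 -> Y = 0.774 ✓
  U = 0.241 -> Y = 0.241 ✓
All samples match this transformation.

(a) |U|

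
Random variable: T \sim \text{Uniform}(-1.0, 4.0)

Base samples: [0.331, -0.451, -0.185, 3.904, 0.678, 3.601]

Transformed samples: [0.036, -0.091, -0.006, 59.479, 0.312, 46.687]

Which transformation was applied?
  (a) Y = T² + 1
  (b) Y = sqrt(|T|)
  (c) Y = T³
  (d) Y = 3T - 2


Checking option (c) Y = T³:
  T = 0.331 -> Y = 0.036 ✓
  T = -0.451 -> Y = -0.091 ✓
  T = -0.185 -> Y = -0.006 ✓
All samples match this transformation.

(c) T³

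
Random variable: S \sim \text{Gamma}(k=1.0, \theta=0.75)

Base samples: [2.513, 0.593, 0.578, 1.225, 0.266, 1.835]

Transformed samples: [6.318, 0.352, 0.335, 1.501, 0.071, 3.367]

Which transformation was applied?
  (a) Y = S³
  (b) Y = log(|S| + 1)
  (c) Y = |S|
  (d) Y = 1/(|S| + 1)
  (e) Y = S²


Checking option (e) Y = S²:
  S = 2.513 -> Y = 6.318 ✓
  S = 0.593 -> Y = 0.352 ✓
  S = 0.578 -> Y = 0.335 ✓
All samples match this transformation.

(e) S²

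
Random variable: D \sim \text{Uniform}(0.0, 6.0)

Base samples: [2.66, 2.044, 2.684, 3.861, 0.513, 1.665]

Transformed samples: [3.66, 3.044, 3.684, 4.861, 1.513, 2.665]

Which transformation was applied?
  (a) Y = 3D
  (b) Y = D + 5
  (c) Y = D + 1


Checking option (c) Y = D + 1:
  D = 2.66 -> Y = 3.66 ✓
  D = 2.044 -> Y = 3.044 ✓
  D = 2.684 -> Y = 3.684 ✓
All samples match this transformation.

(c) D + 1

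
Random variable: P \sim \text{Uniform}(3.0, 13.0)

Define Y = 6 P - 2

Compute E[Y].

For Y = 6P - 2:
E[Y] = 6 * E[P] - 2
E[P] = (3 + 13)/2 = 8
E[Y] = 6 * 8 - 2 = 46

46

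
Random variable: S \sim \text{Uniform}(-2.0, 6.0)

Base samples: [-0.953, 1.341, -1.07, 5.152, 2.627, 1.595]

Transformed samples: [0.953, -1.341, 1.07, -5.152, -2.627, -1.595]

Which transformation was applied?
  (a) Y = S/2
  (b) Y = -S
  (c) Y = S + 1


Checking option (b) Y = -S:
  S = -0.953 -> Y = 0.953 ✓
  S = 1.341 -> Y = -1.341 ✓
  S = -1.07 -> Y = 1.07 ✓
All samples match this transformation.

(b) -S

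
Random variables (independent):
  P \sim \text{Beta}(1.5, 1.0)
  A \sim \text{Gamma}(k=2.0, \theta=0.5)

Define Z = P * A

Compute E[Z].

For independent RVs: E[XY] = E[X]*E[Y]
E[P] = 0.6
E[A] = 1
E[Z] = 0.6 * 1 = 0.6

0.6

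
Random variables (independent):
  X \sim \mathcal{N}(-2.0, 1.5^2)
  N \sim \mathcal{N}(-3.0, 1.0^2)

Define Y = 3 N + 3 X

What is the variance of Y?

For independent RVs: Var(aX + bY) = a²Var(X) + b²Var(Y)
Var(X) = 2.25
Var(N) = 1
Var(Y) = 3²*2.25 + 3²*1
= 9*2.25 + 9*1 = 29.25

29.25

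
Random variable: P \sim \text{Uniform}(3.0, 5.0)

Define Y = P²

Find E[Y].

Using E[X²] = Var(X) + (E[X])²:
E[P] = 4
Var(P) = (5 - 3)^2/12 = 0.33333333
E[P²] = 0.33333333 + 4² = 0.33333333 + 16 = 16.333333

16.333333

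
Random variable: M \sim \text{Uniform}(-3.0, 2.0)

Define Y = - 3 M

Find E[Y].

For Y = -3M:
E[Y] = -3 * E[M]
E[M] = (-3 + 2)/2 = -0.5
E[Y] = -3 * (-0.5) = 1.5

1.5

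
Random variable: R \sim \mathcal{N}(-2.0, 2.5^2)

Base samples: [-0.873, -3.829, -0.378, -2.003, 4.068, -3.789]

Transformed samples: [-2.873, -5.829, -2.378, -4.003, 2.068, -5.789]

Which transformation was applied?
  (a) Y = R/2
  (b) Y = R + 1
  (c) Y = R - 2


Checking option (c) Y = R - 2:
  R = -0.873 -> Y = -2.873 ✓
  R = -3.829 -> Y = -5.829 ✓
  R = -0.378 -> Y = -2.378 ✓
All samples match this transformation.

(c) R - 2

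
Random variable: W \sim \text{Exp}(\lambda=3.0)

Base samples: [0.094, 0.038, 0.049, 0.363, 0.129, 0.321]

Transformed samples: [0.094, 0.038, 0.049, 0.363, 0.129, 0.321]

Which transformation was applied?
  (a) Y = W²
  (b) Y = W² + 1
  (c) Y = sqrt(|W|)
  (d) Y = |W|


Checking option (d) Y = |W|:
  W = 0.094 -> Y = 0.094 ✓
  W = 0.038 -> Y = 0.038 ✓
  W = 0.049 -> Y = 0.049 ✓
All samples match this transformation.

(d) |W|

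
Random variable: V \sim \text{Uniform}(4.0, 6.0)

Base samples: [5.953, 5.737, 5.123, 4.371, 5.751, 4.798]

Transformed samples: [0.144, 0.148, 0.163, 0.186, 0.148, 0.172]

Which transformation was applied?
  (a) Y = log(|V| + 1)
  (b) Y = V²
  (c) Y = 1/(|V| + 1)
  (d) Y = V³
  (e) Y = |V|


Checking option (c) Y = 1/(|V| + 1):
  V = 5.953 -> Y = 0.144 ✓
  V = 5.737 -> Y = 0.148 ✓
  V = 5.123 -> Y = 0.163 ✓
All samples match this transformation.

(c) 1/(|V| + 1)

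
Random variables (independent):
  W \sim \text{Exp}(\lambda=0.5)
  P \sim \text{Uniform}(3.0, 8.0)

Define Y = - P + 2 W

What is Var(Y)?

For independent RVs: Var(aX + bY) = a²Var(X) + b²Var(Y)
Var(W) = 4
Var(P) = 2.0833333
Var(Y) = 2²*4 + (-1)²*2.0833333
= 4*4 + 1*2.0833333 = 18.083333

18.083333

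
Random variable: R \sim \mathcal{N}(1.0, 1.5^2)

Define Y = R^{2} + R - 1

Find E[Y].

E[Y] = 1*E[R²] + 1*E[R] - 1
E[R] = 1
E[R²] = Var(R) + (E[R])² = 2.25 + 1 = 3.25
E[Y] = 1*3.25 + 1*1 - 1 = 3.25

3.25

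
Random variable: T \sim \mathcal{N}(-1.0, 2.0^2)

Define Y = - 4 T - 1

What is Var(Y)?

For Y = aT + b: Var(Y) = a² * Var(T)
Var(T) = 2.0^2 = 4
Var(Y) = (-4)² * 4 = 16 * 4 = 64

64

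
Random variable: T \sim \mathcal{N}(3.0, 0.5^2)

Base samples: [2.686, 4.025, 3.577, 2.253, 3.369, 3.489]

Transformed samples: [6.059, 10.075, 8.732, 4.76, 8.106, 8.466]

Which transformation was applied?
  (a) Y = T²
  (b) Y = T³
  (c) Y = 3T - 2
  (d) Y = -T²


Checking option (c) Y = 3T - 2:
  T = 2.686 -> Y = 6.059 ✓
  T = 4.025 -> Y = 10.075 ✓
  T = 3.577 -> Y = 8.732 ✓
All samples match this transformation.

(c) 3T - 2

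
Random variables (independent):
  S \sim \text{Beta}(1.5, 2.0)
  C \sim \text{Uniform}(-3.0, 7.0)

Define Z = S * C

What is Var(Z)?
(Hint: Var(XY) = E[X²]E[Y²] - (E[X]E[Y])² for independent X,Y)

Var(XY) = E[X²]E[Y²] - (E[X]E[Y])²
E[S] = 0.42857143, Var(S) = 0.054421769
E[C] = 2, Var(C) = 8.3333333
E[S²] = 0.054421769 + 0.42857143² = 0.23809524
E[C²] = 8.3333333 + 2² = 12.333333
Var(Z) = 0.23809524*12.333333 - (0.42857143*2)²
= 2.9365079 - 0.73469388 = 2.2018141

2.2018141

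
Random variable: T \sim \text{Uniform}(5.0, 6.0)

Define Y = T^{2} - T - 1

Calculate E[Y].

E[Y] = 1*E[T²] - 1*E[T] - 1
E[T] = 5.5
E[T²] = Var(T) + (E[T])² = 0.083333333 + 30.25 = 30.333333
E[Y] = 1*30.333333 - 1*5.5 - 1 = 23.833333

23.833333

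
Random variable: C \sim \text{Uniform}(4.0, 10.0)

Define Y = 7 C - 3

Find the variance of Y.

For Y = aC + b: Var(Y) = a² * Var(C)
Var(C) = (10 - 4)^2/12 = 3
Var(Y) = 7² * 3 = 49 * 3 = 147

147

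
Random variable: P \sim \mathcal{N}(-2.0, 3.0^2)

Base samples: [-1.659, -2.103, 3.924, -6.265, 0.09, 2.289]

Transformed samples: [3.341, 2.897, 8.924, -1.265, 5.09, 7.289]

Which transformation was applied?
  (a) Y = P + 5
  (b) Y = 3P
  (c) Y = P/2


Checking option (a) Y = P + 5:
  P = -1.659 -> Y = 3.341 ✓
  P = -2.103 -> Y = 2.897 ✓
  P = 3.924 -> Y = 8.924 ✓
All samples match this transformation.

(a) P + 5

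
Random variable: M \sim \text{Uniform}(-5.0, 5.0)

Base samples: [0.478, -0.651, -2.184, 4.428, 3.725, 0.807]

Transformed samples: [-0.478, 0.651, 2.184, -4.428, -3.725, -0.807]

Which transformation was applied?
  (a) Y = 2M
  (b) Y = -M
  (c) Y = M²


Checking option (b) Y = -M:
  M = 0.478 -> Y = -0.478 ✓
  M = -0.651 -> Y = 0.651 ✓
  M = -2.184 -> Y = 2.184 ✓
All samples match this transformation.

(b) -M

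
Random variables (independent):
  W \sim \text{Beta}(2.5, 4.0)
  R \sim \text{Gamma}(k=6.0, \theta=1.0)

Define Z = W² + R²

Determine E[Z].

E[Z] = E[W²] + E[R²]
E[W²] = Var(W) + E[W]² = 0.031558185 + 0.14792899 = 0.17948718
E[R²] = Var(R) + E[R]² = 6 + 36 = 42
E[Z] = 0.17948718 + 42 = 42.179487

42.179487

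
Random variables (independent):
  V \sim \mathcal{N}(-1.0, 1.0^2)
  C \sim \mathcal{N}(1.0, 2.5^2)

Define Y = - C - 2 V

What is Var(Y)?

For independent RVs: Var(aX + bY) = a²Var(X) + b²Var(Y)
Var(V) = 1
Var(C) = 6.25
Var(Y) = (-2)²*1 + (-1)²*6.25
= 4*1 + 1*6.25 = 10.25

10.25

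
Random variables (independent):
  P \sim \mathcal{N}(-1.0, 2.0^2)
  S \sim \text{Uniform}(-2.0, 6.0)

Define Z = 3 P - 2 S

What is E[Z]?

E[Z] = 3*E[P] - 2*E[S]
E[P] = -1
E[S] = 2
E[Z] = 3*(-1) - 2*2 = -7

-7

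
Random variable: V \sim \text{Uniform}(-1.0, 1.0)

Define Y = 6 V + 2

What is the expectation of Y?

For Y = 6V + 2:
E[Y] = 6 * E[V] + 2
E[V] = (-1 + 1)/2 = 0
E[Y] = 6 * 0 + 2 = 2

2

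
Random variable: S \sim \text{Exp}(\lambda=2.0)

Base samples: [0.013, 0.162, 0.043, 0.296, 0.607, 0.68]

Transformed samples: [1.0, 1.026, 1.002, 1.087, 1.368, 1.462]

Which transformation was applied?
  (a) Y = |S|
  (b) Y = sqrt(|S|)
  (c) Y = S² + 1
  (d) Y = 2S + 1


Checking option (c) Y = S² + 1:
  S = 0.013 -> Y = 1.0 ✓
  S = 0.162 -> Y = 1.026 ✓
  S = 0.043 -> Y = 1.002 ✓
All samples match this transformation.

(c) S² + 1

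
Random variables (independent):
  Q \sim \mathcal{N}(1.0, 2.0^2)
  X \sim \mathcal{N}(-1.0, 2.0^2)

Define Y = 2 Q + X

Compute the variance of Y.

For independent RVs: Var(aX + bY) = a²Var(X) + b²Var(Y)
Var(Q) = 4
Var(X) = 4
Var(Y) = 2²*4 + 1²*4
= 4*4 + 1*4 = 20

20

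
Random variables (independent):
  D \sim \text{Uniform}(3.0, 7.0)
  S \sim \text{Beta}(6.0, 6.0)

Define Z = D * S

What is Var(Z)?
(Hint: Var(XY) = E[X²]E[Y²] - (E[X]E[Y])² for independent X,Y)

Var(XY) = E[X²]E[Y²] - (E[X]E[Y])²
E[D] = 5, Var(D) = 1.3333333
E[S] = 0.5, Var(S) = 0.019230769
E[D²] = 1.3333333 + 5² = 26.333333
E[S²] = 0.019230769 + 0.5² = 0.26923077
Var(Z) = 26.333333*0.26923077 - (5*0.5)²
= 7.0897436 - 6.25 = 0.83974359

0.83974359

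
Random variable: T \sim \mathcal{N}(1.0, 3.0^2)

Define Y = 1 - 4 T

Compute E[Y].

For Y = -4T + 1:
E[Y] = -4 * E[T] + 1
E[T] = 1.0 = 1
E[Y] = -4 * 1 + 1 = -3

-3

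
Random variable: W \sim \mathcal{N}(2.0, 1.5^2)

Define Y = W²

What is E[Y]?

Using E[X²] = Var(X) + (E[X])²:
E[W] = 2
Var(W) = 1.5^2 = 2.25
E[W²] = 2.25 + 2² = 2.25 + 4 = 6.25

6.25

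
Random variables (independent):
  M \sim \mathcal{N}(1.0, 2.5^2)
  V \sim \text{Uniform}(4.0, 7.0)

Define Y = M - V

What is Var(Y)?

For independent RVs: Var(aX + bY) = a²Var(X) + b²Var(Y)
Var(M) = 6.25
Var(V) = 0.75
Var(Y) = 1²*6.25 + (-1)²*0.75
= 1*6.25 + 1*0.75 = 7

7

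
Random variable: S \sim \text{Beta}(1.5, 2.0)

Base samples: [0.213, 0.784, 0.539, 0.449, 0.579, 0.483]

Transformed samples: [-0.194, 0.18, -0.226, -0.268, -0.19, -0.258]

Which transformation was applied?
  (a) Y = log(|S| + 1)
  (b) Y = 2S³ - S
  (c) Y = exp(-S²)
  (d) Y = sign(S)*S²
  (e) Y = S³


Checking option (b) Y = 2S³ - S:
  S = 0.213 -> Y = -0.194 ✓
  S = 0.784 -> Y = 0.18 ✓
  S = 0.539 -> Y = -0.226 ✓
All samples match this transformation.

(b) 2S³ - S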